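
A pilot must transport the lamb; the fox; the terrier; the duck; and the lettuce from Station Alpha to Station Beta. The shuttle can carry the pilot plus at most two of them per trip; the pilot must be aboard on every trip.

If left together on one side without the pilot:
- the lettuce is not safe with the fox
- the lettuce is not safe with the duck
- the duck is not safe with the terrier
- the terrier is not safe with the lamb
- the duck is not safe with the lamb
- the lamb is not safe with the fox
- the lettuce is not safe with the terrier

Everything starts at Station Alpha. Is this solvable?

No

Whatever the first load, the items left behind include a forbidden pair without the pilot. No opening move is safe, so no plan exists.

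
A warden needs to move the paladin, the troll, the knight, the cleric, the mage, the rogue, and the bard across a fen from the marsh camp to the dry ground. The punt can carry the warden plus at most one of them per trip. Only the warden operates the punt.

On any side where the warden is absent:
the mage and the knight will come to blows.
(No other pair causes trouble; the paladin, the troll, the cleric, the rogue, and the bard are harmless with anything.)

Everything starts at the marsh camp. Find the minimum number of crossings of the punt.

Counting alone: the warden can take at most 1 across per trip to the dry ground, so moving all 7 needs at least 7 loaded trips out, with a return between consecutive ones — at least 13 crossings.
The plan below uses exactly 13 crossings, so it is optimal:
1. Warden goes to the dry ground with the knight.  [the marsh camp: the bard, the cleric, the mage, the paladin, the rogue, the troll | the dry ground: the knight]
2. Warden goes back to the marsh camp alone.  [the marsh camp: the bard, the cleric, the mage, the paladin, the rogue, the troll | the dry ground: the knight]
3. Warden goes to the dry ground with the paladin.  [the marsh camp: the bard, the cleric, the mage, the rogue, the troll | the dry ground: the knight, the paladin]
4. Warden goes back to the marsh camp alone.  [the marsh camp: the bard, the cleric, the mage, the rogue, the troll | the dry ground: the knight, the paladin]
5. Warden goes to the dry ground with the troll.  [the marsh camp: the bard, the cleric, the mage, the rogue | the dry ground: the knight, the paladin, the troll]
6. Warden goes back to the marsh camp alone.  [the marsh camp: the bard, the cleric, the mage, the rogue | the dry ground: the knight, the paladin, the troll]
7. Warden goes to the dry ground with the cleric.  [the marsh camp: the bard, the mage, the rogue | the dry ground: the cleric, the knight, the paladin, the troll]
8. Warden goes back to the marsh camp alone.  [the marsh camp: the bard, the mage, the rogue | the dry ground: the cleric, the knight, the paladin, the troll]
9. Warden goes to the dry ground with the rogue.  [the marsh camp: the bard, the mage | the dry ground: the cleric, the knight, the paladin, the rogue, the troll]
10. Warden goes back to the marsh camp alone.  [the marsh camp: the bard, the mage | the dry ground: the cleric, the knight, the paladin, the rogue, the troll]
11. Warden goes to the dry ground with the bard.  [the marsh camp: the mage | the dry ground: the bard, the cleric, the knight, the paladin, the rogue, the troll]
12. Warden goes back to the marsh camp alone.  [the marsh camp: the mage | the dry ground: the bard, the cleric, the knight, the paladin, the rogue, the troll]
13. Warden goes to the dry ground with the mage.  [the marsh camp: — | the dry ground: the bard, the cleric, the knight, the mage, the paladin, the rogue, the troll]

13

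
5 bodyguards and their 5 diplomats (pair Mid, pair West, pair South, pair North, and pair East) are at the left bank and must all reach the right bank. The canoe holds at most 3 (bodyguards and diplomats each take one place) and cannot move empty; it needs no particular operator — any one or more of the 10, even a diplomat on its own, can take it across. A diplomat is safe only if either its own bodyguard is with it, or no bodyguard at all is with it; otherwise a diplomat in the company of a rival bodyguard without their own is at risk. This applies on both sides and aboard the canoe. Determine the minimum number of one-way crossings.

Counting alone: each trip to the right bank takes at most 3 across and each return brings at least 1 back, so after t trips out (and t−1 returns) at most 3t − (t−1) of the 10 are across; that first reaches 10 at t = 5, so at least 9 crossings are needed.
The safety rule pushes this higher. Following every safe sequence of crossings, the most of the 10 that can be at the right bank as the canoe arrives there on crossing 9 is 9 — never all 10.
So no plan with fewer than 11 crossings exists, and this one achieves 11:
1. bodyguard Mid and diplomat Mid cross → the right bank.
2. bodyguard Mid crosses ← the left bank.
3. diplomat North, diplomat South, and diplomat West cross → the right bank.
4. diplomat Mid crosses ← the left bank.
5. bodyguard North, bodyguard South, and bodyguard West cross → the right bank.
6. bodyguard West and diplomat West cross ← the left bank.
7. bodyguard East, bodyguard Mid, and bodyguard West cross → the right bank.
8. diplomat South crosses ← the left bank.
9. diplomat Mid and diplomat West cross → the right bank.
10. diplomat Mid crosses ← the left bank.
11. diplomat East, diplomat Mid, and diplomat South cross → the right bank.

11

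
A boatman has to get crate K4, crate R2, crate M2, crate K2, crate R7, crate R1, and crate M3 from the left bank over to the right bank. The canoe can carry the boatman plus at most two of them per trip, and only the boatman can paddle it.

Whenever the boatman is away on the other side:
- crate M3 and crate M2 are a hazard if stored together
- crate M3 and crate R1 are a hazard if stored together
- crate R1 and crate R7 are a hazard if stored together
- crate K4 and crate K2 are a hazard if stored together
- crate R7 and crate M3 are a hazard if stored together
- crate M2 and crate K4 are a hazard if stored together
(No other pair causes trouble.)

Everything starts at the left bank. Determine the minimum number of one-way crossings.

impossible

Whatever the first load, the items left behind include a forbidden pair without the boatman. No opening move is safe, so no plan exists.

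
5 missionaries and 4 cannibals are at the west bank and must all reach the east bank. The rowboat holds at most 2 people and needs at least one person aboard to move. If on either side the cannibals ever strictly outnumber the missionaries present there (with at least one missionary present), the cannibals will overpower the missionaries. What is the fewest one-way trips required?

15

Counting alone: each trip to the east bank takes at most 2 across and each return brings at least 1 back, so after t trips out (and t−1 returns) at most 2t − (t−1) of the 9 are across; that first reaches 9 at t = 8, so at least 15 crossings are needed.
The plan below uses exactly 15 crossings, so it is optimal:
1. 2 cannibals → the east bank.  (the west bank: 5M 2C; the east bank: 0M 2C)
2. 1 cannibal ← the west bank.  (the west bank: 5M 3C; the east bank: 0M 1C)
3. 2 cannibals → the east bank.  (the west bank: 5M 1C; the east bank: 0M 3C)
4. 1 cannibal ← the west bank.  (the west bank: 5M 2C; the east bank: 0M 2C)
5. 2 missionaries → the east bank.  (the west bank: 3M 2C; the east bank: 2M 2C)
6. 1 cannibal ← the west bank.  (the west bank: 3M 3C; the east bank: 2M 1C)
7. 1 missionary and 1 cannibal → the east bank.  (the west bank: 2M 2C; the east bank: 3M 2C)
8. 1 missionary ← the west bank.  (the west bank: 3M 2C; the east bank: 2M 2C)
9. 1 missionary and 1 cannibal → the east bank.  (the west bank: 2M 1C; the east bank: 3M 3C)
10. 1 cannibal ← the west bank.  (the west bank: 2M 2C; the east bank: 3M 2C)
11. 1 missionary and 1 cannibal → the east bank.  (the west bank: 1M 1C; the east bank: 4M 3C)
12. 1 missionary ← the west bank.  (the west bank: 2M 1C; the east bank: 3M 3C)
13. 1 missionary and 1 cannibal → the east bank.  (the west bank: 1M 0C; the east bank: 4M 4C)
14. 1 cannibal ← the west bank.  (the west bank: 1M 1C; the east bank: 4M 3C)
15. 1 missionary and 1 cannibal → the east bank.  (the west bank: 0M 0C; the east bank: 5M 4C)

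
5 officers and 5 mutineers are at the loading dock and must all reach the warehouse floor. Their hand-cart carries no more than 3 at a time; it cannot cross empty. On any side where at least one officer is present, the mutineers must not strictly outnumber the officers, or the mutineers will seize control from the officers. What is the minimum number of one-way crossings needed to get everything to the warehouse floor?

Counting alone: each trip to the warehouse floor takes at most 3 across and each return brings at least 1 back, so after t trips out (and t−1 returns) at most 3t − (t−1) of the 10 are across; that first reaches 10 at t = 5, so at least 9 crossings are needed.
The safety rule pushes this higher. Following every safe sequence of crossings, the most of the 10 that can be at the warehouse floor as the hand-cart arrives there on crossing 9 is 9 — never all 10.
So no plan with fewer than 11 crossings exists, and this one achieves 11:
1. 2 mutineers → the warehouse floor.  (the loading dock: 5O 3M; the warehouse floor: 0O 2M)
2. 1 mutineer ← the loading dock.  (the loading dock: 5O 4M; the warehouse floor: 0O 1M)
3. 3 mutineers → the warehouse floor.  (the loading dock: 5O 1M; the warehouse floor: 0O 4M)
4. 1 mutineer ← the loading dock.  (the loading dock: 5O 2M; the warehouse floor: 0O 3M)
5. 3 officers → the warehouse floor.  (the loading dock: 2O 2M; the warehouse floor: 3O 3M)
6. 1 officer and 1 mutineer ← the loading dock.  (the loading dock: 3O 3M; the warehouse floor: 2O 2M)
7. 3 officers → the warehouse floor.  (the loading dock: 0O 3M; the warehouse floor: 5O 2M)
8. 1 mutineer ← the loading dock.  (the loading dock: 0O 4M; the warehouse floor: 5O 1M)
9. 2 mutineers → the warehouse floor.  (the loading dock: 0O 2M; the warehouse floor: 5O 3M)
10. 1 mutineer ← the loading dock.  (the loading dock: 0O 3M; the warehouse floor: 5O 2M)
11. 3 mutineers → the warehouse floor.  (the loading dock: 0O 0M; the warehouse floor: 5O 5M)

11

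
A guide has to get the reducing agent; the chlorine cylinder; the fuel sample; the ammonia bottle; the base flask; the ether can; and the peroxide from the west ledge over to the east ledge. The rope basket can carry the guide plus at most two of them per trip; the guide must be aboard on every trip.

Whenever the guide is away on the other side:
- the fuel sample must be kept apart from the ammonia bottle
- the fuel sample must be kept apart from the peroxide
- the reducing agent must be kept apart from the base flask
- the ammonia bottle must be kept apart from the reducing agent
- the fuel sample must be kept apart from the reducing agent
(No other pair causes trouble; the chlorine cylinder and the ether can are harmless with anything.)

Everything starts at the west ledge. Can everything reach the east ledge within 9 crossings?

Counting alone: the guide can take at most 2 across per trip to the east ledge, so moving all 7 needs at least 4 loaded trips out, with a return between consecutive ones — at least 7 crossings.
The safety rule pushes this higher. Following every safe sequence of crossings, the most of the 7 that can be at the east ledge as the rope basket arrives there on crossings 7, 9 is 5, 6 respectively — never all 7.
So the move cannot be finished within 9 crossings. (The shortest complete plan takes 11:)
1. Guide goes to the east ledge with the fuel sample and the reducing agent.  [the west ledge: the ammonia bottle, the base flask, the chlorine cylinder, the ether can, the peroxide | the east ledge: the fuel sample, the reducing agent]
2. Guide goes back to the west ledge with the reducing agent.  [the west ledge: the ammonia bottle, the base flask, the chlorine cylinder, the ether can, the peroxide, the reducing agent | the east ledge: the fuel sample]
3. Guide goes to the east ledge with the chlorine cylinder and the reducing agent.  [the west ledge: the ammonia bottle, the base flask, the ether can, the peroxide | the east ledge: the chlorine cylinder, the fuel sample, the reducing agent]
4. Guide goes back to the west ledge with the reducing agent.  [the west ledge: the ammonia bottle, the base flask, the ether can, the peroxide, the reducing agent | the east ledge: the chlorine cylinder, the fuel sample]
5. Guide goes to the east ledge with the base flask and the reducing agent.  [the west ledge: the ammonia bottle, the ether can, the peroxide | the east ledge: the base flask, the chlorine cylinder, the fuel sample, the reducing agent]
6. Guide goes back to the west ledge with the reducing agent.  [the west ledge: the ammonia bottle, the ether can, the peroxide, the reducing agent | the east ledge: the base flask, the chlorine cylinder, the fuel sample]
7. Guide goes to the east ledge with the ether can and the reducing agent.  [the west ledge: the ammonia bottle, the peroxide | the east ledge: the base flask, the chlorine cylinder, the ether can, the fuel sample, the reducing agent]
8. Guide goes back to the west ledge with the reducing agent.  [the west ledge: the ammonia bottle, the peroxide, the reducing agent | the east ledge: the base flask, the chlorine cylinder, the ether can, the fuel sample]
9. Guide goes to the east ledge with the ammonia bottle and the peroxide.  [the west ledge: the reducing agent | the east ledge: the ammonia bottle, the base flask, the chlorine cylinder, the ether can, the fuel sample, the peroxide]
10. Guide goes back to the west ledge with the fuel sample.  [the west ledge: the fuel sample, the reducing agent | the east ledge: the ammonia bottle, the base flask, the chlorine cylinder, the ether can, the peroxide]
11. Guide goes to the east ledge with the fuel sample and the reducing agent.  [the west ledge: — | the east ledge: the ammonia bottle, the base flask, the chlorine cylinder, the ether can, the fuel sample, the peroxide, the reducing agent]

No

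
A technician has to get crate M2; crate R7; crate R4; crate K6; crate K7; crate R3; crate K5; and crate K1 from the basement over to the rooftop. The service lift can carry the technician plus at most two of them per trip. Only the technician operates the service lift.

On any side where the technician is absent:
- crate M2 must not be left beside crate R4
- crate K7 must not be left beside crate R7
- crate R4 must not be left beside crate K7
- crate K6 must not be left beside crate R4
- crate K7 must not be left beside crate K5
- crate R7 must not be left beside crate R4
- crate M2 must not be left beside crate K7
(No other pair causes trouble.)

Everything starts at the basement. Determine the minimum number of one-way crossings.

Counting alone: the technician can take at most 2 across per trip to the rooftop, so moving all 8 needs at least 4 loaded trips out, with a return between consecutive ones — at least 7 crossings.
The safety rule pushes this higher. Following every safe sequence of crossings, the most of the 8 that can be at the rooftop as the service lift arrives there on crossings 7, 9, 11 is 5, 6, 7 respectively — never all 8.
So no plan with fewer than 13 crossings exists, and this one achieves 13:
1. Technician goes to the rooftop with crate K7 and crate R4.
2. Technician goes back to the basement with crate R4.
3. Technician goes to the rooftop with crate K6 and crate R4.
4. Technician goes back to the basement with crate R4.
5. Technician goes to the rooftop with crate M2 and crate R7.
6. Technician goes back to the basement with crate K7.
7. Technician goes to the rooftop with crate K5 and crate R4.
8. Technician goes back to the basement with crate R4.
9. Technician goes to the rooftop with crate R3 and crate R4.
10. Technician goes back to the basement with crate R4.
11. Technician goes to the rooftop with crate K1 and crate R4.
12. Technician goes back to the basement with crate R4.
13. Technician goes to the rooftop with crate K7 and crate R4.

13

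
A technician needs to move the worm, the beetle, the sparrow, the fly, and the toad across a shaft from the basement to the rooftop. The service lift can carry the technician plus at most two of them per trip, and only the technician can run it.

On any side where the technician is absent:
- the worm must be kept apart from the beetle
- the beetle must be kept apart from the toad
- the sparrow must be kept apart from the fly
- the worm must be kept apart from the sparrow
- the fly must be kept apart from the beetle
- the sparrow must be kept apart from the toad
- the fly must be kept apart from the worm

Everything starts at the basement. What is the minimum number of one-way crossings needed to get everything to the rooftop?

impossible

Whatever the first load, the items left behind include a forbidden pair without the technician. No opening move is safe, so no plan exists.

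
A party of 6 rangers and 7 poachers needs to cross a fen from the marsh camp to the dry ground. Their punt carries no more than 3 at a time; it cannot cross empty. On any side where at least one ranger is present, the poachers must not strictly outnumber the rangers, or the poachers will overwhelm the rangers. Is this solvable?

The poachers already outnumber the rangers at the marsh camp before anyone moves, so the starting position itself is disallowed.

No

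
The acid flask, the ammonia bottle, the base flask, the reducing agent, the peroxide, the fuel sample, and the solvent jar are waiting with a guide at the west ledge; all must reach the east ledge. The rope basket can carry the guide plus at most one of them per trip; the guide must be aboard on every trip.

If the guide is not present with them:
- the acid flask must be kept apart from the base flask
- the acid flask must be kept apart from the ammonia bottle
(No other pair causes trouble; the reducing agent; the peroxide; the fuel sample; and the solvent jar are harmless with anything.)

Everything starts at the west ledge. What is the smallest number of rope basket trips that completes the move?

15

Counting alone: the guide can take at most 1 across per trip to the east ledge, so moving all 7 needs at least 7 loaded trips out, with a return between consecutive ones — at least 13 crossings.
The safety rule pushes this higher. Following every safe sequence of crossings, the most of the 7 that can be at the east ledge as the rope basket arrives there on crossing 13 is 6 — never all 7.
So no plan with fewer than 15 crossings exists, and this one achieves 15:
1. Guide goes to the east ledge with the acid flask.
2. Guide goes back to the west ledge alone.
3. Guide goes to the east ledge with the ammonia bottle.
4. Guide goes back to the west ledge with the acid flask.
5. Guide goes to the east ledge with the base flask.
6. Guide goes back to the west ledge alone.
7. Guide goes to the east ledge with the reducing agent.
8. Guide goes back to the west ledge alone.
9. Guide goes to the east ledge with the peroxide.
10. Guide goes back to the west ledge alone.
11. Guide goes to the east ledge with the fuel sample.
12. Guide goes back to the west ledge alone.
13. Guide goes to the east ledge with the solvent jar.
14. Guide goes back to the west ledge alone.
15. Guide goes to the east ledge with the acid flask.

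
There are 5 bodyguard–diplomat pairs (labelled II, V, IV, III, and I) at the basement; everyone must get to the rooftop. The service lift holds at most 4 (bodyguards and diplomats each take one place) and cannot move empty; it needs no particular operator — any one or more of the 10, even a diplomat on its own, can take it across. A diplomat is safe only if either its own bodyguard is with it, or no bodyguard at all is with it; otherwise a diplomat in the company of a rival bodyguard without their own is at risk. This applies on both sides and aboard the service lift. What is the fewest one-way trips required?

7

Counting alone: each trip to the rooftop takes at most 4 across and each return brings at least 1 back, so after t trips out (and t−1 returns) at most 4t − (t−1) of the 10 are across; that first reaches 10 at t = 3, so at least 5 crossings are needed.
The safety rule pushes this higher. Following every safe sequence of crossings, the most of the 10 that can be at the rooftop as the service lift arrives there on crossing 5 is 9 — never all 10.
So no plan with fewer than 7 crossings exists, and this one achieves 7:
1. bodyguard II and diplomat II cross → the rooftop.
2. bodyguard II crosses ← the basement.
3. diplomat I, diplomat III, diplomat IV, and diplomat V cross → the rooftop.
4. diplomat II crosses ← the basement.
5. bodyguard I, bodyguard III, bodyguard IV, and bodyguard V cross → the rooftop.
6. bodyguard V and diplomat V cross ← the basement.
7. bodyguard II, bodyguard V, diplomat II, and diplomat V cross → the rooftop.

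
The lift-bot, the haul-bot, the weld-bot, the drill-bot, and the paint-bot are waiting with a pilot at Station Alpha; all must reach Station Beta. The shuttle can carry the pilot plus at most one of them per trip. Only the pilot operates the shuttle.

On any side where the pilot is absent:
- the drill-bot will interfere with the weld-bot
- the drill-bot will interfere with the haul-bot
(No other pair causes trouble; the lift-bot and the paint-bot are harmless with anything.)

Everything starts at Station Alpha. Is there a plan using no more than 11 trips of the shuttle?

Yes

Yes — this plan uses 11 crossings (≤ 11):
1. Pilot goes to Station Beta with the drill-bot.
2. Pilot goes back to Station Alpha alone.
3. Pilot goes to Station Beta with the lift-bot.
4. Pilot goes back to Station Alpha alone.
5. Pilot goes to Station Beta with the haul-bot.
6. Pilot goes back to Station Alpha with the drill-bot.
7. Pilot goes to Station Beta with the weld-bot.
8. Pilot goes back to Station Alpha alone.
9. Pilot goes to Station Beta with the paint-bot.
10. Pilot goes back to Station Alpha alone.
11. Pilot goes to Station Beta with the drill-bot.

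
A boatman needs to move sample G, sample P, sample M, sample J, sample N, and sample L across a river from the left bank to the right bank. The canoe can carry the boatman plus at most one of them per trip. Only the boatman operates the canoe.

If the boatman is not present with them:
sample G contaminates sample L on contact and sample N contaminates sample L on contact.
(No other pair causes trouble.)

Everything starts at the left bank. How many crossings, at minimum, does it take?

13

Counting alone: the boatman can take at most 1 across per trip to the right bank, so moving all 6 needs at least 6 loaded trips out, with a return between consecutive ones — at least 11 crossings.
The safety rule pushes this higher. Following every safe sequence of crossings, the most of the 6 that can be at the right bank as the canoe arrives there on crossing 11 is 5 — never all 6.
So no plan with fewer than 13 crossings exists, and this one achieves 13:
1. Boatman goes to the right bank with sample L.  [the left bank: sample G, sample J, sample M, sample N, sample P | the right bank: sample L]
2. Boatman goes back to the left bank alone.  [the left bank: sample G, sample J, sample M, sample N, sample P | the right bank: sample L]
3. Boatman goes to the right bank with sample G.  [the left bank: sample J, sample M, sample N, sample P | the right bank: sample G, sample L]
4. Boatman goes back to the left bank with sample L.  [the left bank: sample J, sample L, sample M, sample N, sample P | the right bank: sample G]
5. Boatman goes to the right bank with sample N.  [the left bank: sample J, sample L, sample M, sample P | the right bank: sample G, sample N]
6. Boatman goes back to the left bank alone.  [the left bank: sample J, sample L, sample M, sample P | the right bank: sample G, sample N]
7. Boatman goes to the right bank with sample P.  [the left bank: sample J, sample L, sample M | the right bank: sample G, sample N, sample P]
8. Boatman goes back to the left bank alone.  [the left bank: sample J, sample L, sample M | the right bank: sample G, sample N, sample P]
9. Boatman goes to the right bank with sample M.  [the left bank: sample J, sample L | the right bank: sample G, sample M, sample N, sample P]
10. Boatman goes back to the left bank alone.  [the left bank: sample J, sample L | the right bank: sample G, sample M, sample N, sample P]
11. Boatman goes to the right bank with sample J.  [the left bank: sample L | the right bank: sample G, sample J, sample M, sample N, sample P]
12. Boatman goes back to the left bank alone.  [the left bank: sample L | the right bank: sample G, sample J, sample M, sample N, sample P]
13. Boatman goes to the right bank with sample L.  [the left bank: — | the right bank: sample G, sample J, sample L, sample M, sample N, sample P]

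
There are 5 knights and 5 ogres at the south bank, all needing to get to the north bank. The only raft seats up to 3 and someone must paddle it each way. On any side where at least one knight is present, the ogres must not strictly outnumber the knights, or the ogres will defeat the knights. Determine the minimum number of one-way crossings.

11

Counting alone: each trip to the north bank takes at most 3 across and each return brings at least 1 back, so after t trips out (and t−1 returns) at most 3t − (t−1) of the 10 are across; that first reaches 10 at t = 5, so at least 9 crossings are needed.
The safety rule pushes this higher. Following every safe sequence of crossings, the most of the 10 that can be at the north bank as the raft arrives there on crossing 9 is 9 — never all 10.
So no plan with fewer than 11 crossings exists, and this one achieves 11:
1. 2 ogres → the north bank.  (the south bank: 5K 3O; the north bank: 0K 2O)
2. 1 ogre ← the south bank.  (the south bank: 5K 4O; the north bank: 0K 1O)
3. 3 ogres → the north bank.  (the south bank: 5K 1O; the north bank: 0K 4O)
4. 1 ogre ← the south bank.  (the south bank: 5K 2O; the north bank: 0K 3O)
5. 3 knights → the north bank.  (the south bank: 2K 2O; the north bank: 3K 3O)
6. 1 knight and 1 ogre ← the south bank.  (the south bank: 3K 3O; the north bank: 2K 2O)
7. 3 knights → the north bank.  (the south bank: 0K 3O; the north bank: 5K 2O)
8. 1 ogre ← the south bank.  (the south bank: 0K 4O; the north bank: 5K 1O)
9. 2 ogres → the north bank.  (the south bank: 0K 2O; the north bank: 5K 3O)
10. 1 ogre ← the south bank.  (the south bank: 0K 3O; the north bank: 5K 2O)
11. 3 ogres → the north bank.  (the south bank: 0K 0O; the north bank: 5K 5O)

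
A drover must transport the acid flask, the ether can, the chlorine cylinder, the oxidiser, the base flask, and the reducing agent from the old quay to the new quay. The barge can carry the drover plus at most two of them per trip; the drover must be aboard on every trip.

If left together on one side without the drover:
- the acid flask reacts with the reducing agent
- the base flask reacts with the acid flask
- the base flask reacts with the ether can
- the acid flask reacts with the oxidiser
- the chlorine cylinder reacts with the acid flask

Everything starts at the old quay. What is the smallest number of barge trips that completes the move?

7

Counting alone: the drover can take at most 2 across per trip to the new quay, so moving all 6 needs at least 3 loaded trips out, with a return between consecutive ones — at least 5 crossings.
The safety rule pushes this higher. Following every safe sequence of crossings, the most of the 6 that can be at the new quay as the barge arrives there on crossing 5 is 5 — never all 6.
So no plan with fewer than 7 crossings exists, and this one achieves 7:
1. Drover goes to the new quay with the acid flask and the ether can.  [the old quay: the base flask, the chlorine cylinder, the oxidiser, the reducing agent | the new quay: the acid flask, the ether can]
2. Drover goes back to the old quay alone.  [the old quay: the base flask, the chlorine cylinder, the oxidiser, the reducing agent | the new quay: the acid flask, the ether can]
3. Drover goes to the new quay with the chlorine cylinder and the oxidiser.  [the old quay: the base flask, the reducing agent | the new quay: the acid flask, the chlorine cylinder, the ether can, the oxidiser]
4. Drover goes back to the old quay with the acid flask.  [the old quay: the acid flask, the base flask, the reducing agent | the new quay: the chlorine cylinder, the ether can, the oxidiser]
5. Drover goes to the new quay with the acid flask and the reducing agent.  [the old quay: the base flask | the new quay: the acid flask, the chlorine cylinder, the ether can, the oxidiser, the reducing agent]
6. Drover goes back to the old quay with the acid flask.  [the old quay: the acid flask, the base flask | the new quay: the chlorine cylinder, the ether can, the oxidiser, the reducing agent]
7. Drover goes to the new quay with the acid flask and the base flask.  [the old quay: — | the new quay: the acid flask, the base flask, the chlorine cylinder, the ether can, the oxidiser, the reducing agent]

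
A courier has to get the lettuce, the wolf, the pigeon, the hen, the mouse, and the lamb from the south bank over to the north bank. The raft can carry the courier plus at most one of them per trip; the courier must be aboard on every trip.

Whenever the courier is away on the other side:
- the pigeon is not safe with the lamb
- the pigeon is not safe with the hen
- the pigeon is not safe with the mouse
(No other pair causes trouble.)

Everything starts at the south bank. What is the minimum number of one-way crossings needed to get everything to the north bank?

impossible

Following every safe sequence of crossings from the start, the most of the 6 that can be at the north bank as the raft arrives there on crossings 1, 3, 5, 7 is 1, 2, 3, 4 respectively; the best ever achieved is 4 of 6.
From crossing 9 on, no configuration arises that was not already reachable earlier: only 36 distinct safe configurations (who is on which side, and where the raft is) can ever be reached, none of them has everyone across, and every continuation just revisits them. So no valid plan exists.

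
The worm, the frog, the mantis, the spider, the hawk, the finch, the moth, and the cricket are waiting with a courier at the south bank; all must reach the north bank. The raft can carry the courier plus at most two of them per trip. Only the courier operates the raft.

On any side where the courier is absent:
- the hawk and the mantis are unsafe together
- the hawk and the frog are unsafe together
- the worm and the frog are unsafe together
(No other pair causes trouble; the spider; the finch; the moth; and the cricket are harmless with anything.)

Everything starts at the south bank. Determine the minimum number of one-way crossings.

7

Counting alone: the courier can take at most 2 across per trip to the north bank, so moving all 8 needs at least 4 loaded trips out, with a return between consecutive ones — at least 7 crossings.
The plan below uses exactly 7 crossings, so it is optimal:
1. Courier goes to the north bank with the hawk and the worm.  [the south bank: the cricket, the finch, the frog, the mantis, the moth, the spider | the north bank: the hawk, the worm]
2. Courier goes back to the south bank alone.  [the south bank: the cricket, the finch, the frog, the mantis, the moth, the spider | the north bank: the hawk, the worm]
3. Courier goes to the north bank with the finch and the spider.  [the south bank: the cricket, the frog, the mantis, the moth | the north bank: the finch, the hawk, the spider, the worm]
4. Courier goes back to the south bank alone.  [the south bank: the cricket, the frog, the mantis, the moth | the north bank: the finch, the hawk, the spider, the worm]
5. Courier goes to the north bank with the cricket and the moth.  [the south bank: the frog, the mantis | the north bank: the cricket, the finch, the hawk, the moth, the spider, the worm]
6. Courier goes back to the south bank alone.  [the south bank: the frog, the mantis | the north bank: the cricket, the finch, the hawk, the moth, the spider, the worm]
7. Courier goes to the north bank with the frog and the mantis.  [the south bank: — | the north bank: the cricket, the finch, the frog, the hawk, the mantis, the moth, the spider, the worm]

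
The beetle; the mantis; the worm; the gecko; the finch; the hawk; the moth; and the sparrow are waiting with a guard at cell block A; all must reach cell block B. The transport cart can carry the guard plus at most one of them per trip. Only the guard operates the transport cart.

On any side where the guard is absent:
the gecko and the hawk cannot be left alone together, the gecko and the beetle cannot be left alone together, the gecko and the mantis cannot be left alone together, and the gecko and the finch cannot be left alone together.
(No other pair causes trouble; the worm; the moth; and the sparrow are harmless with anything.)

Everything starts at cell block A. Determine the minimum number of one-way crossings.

impossible

Following every safe sequence of crossings from the start, the most of the 8 that can be at cell block B as the transport cart arrives there on crossings 1, 3, 5, 7, 9 is 1, 2, 3, 4, 5 respectively; the best ever achieved is 5 of 8.
From crossing 11 on, no configuration arises that was not already reachable earlier: only 88 distinct safe configurations (who is on which side, and where the transport cart is) can ever be reached, none of them has everyone across, and every continuation just revisits them. So no valid plan exists.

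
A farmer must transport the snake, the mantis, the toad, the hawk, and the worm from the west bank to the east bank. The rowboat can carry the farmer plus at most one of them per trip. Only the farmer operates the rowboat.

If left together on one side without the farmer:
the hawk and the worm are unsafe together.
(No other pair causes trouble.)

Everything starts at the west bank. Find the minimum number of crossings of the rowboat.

Counting alone: the farmer can take at most 1 across per trip to the east bank, so moving all 5 needs at least 5 loaded trips out, with a return between consecutive ones — at least 9 crossings.
The plan below uses exactly 9 crossings, so it is optimal:
1. Farmer goes to the east bank with the hawk.
2. Farmer goes back to the west bank alone.
3. Farmer goes to the east bank with the snake.
4. Farmer goes back to the west bank alone.
5. Farmer goes to the east bank with the mantis.
6. Farmer goes back to the west bank alone.
7. Farmer goes to the east bank with the toad.
8. Farmer goes back to the west bank alone.
9. Farmer goes to the east bank with the worm.

9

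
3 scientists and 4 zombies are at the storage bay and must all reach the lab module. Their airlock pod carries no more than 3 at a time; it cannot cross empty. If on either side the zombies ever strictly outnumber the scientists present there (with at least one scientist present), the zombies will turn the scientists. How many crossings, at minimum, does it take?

impossible

The zombies already outnumber the scientists at the storage bay before anyone moves, so the starting position itself is disallowed.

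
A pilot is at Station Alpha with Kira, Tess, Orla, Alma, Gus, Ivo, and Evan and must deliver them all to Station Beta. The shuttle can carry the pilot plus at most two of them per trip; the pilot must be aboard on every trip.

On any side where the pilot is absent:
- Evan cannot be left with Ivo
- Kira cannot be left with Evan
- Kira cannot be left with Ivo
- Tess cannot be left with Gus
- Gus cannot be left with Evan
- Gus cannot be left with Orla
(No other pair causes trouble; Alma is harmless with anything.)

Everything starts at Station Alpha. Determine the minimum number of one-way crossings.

impossible

Whatever the first load, the items left behind include a forbidden pair without the pilot. No opening move is safe, so no plan exists.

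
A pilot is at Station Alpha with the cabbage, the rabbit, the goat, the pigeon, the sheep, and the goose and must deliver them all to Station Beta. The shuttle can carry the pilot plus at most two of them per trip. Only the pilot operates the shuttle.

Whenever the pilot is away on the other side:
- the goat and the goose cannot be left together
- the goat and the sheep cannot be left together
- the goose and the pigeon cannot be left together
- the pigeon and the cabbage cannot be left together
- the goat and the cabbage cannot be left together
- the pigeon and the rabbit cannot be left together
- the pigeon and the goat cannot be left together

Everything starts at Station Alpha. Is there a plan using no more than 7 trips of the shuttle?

No

Counting alone: the pilot can take at most 2 across per trip to Station Beta, so moving all 6 needs at least 3 loaded trips out, with a return between consecutive ones — at least 5 crossings.
The safety rule pushes this higher. Following every safe sequence of crossings, the most of the 6 that can be at Station Beta as the shuttle arrives there on crossings 5, 7 is 4, 5 respectively — never all 6.
So the move cannot be finished within 7 crossings. (The shortest complete plan takes 9:)
1. Pilot goes to Station Beta with the goat and the pigeon.
2. Pilot goes back to Station Alpha with the goat.
3. Pilot goes to Station Beta with the goat and the rabbit.
4. Pilot goes back to Station Alpha with the pigeon.
5. Pilot goes to Station Beta with the cabbage and the goose.
6. Pilot goes back to Station Alpha with the goat.
7. Pilot goes to Station Beta with the goat and the sheep.
8. Pilot goes back to Station Alpha with the goat.
9. Pilot goes to Station Beta with the goat and the pigeon.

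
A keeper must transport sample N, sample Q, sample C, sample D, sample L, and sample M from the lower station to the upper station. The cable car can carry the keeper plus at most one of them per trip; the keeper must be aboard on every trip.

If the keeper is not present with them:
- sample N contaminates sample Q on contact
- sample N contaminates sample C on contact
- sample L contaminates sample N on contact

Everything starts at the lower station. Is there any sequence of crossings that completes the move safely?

No

Following every safe sequence of crossings from the start, the most of the 6 that can be at the upper station as the cable car arrives there on crossings 1, 3, 5, 7 is 1, 2, 3, 4 respectively; the best ever achieved is 4 of 6.
From crossing 9 on, no configuration arises that was not already reachable earlier: only 36 distinct safe configurations (who is on which side, and where the cable car is) can ever be reached, none of them has everyone across, and every continuation just revisits them. So no valid plan exists.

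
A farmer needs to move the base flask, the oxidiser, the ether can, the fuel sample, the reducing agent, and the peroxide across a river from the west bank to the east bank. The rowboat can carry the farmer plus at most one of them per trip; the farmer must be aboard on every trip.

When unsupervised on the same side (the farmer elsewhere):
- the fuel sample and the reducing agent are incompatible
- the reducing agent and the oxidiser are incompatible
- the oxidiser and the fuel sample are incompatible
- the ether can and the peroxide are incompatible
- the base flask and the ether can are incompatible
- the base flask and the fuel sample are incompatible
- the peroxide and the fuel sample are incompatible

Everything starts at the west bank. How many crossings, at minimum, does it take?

impossible

Whatever the first load, the items left behind include a forbidden pair without the farmer. No opening move is safe, so no plan exists.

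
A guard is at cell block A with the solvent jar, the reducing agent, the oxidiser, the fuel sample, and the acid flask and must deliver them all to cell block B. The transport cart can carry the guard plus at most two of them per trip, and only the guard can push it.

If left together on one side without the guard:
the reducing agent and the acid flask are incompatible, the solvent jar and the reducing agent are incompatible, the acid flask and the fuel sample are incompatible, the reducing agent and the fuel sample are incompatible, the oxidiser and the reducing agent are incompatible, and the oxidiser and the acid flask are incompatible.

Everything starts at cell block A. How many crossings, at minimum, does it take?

7

Counting alone: the guard can take at most 2 across per trip to cell block B, so moving all 5 needs at least 3 loaded trips out, with a return between consecutive ones — at least 5 crossings.
The safety rule pushes this higher. Following every safe sequence of crossings, the most of the 5 that can be at cell block B as the transport cart arrives there on crossing 5 is 4 — never all 5.
So no plan with fewer than 7 crossings exists, and this one achieves 7:
1. Guard goes to cell block B with the acid flask and the reducing agent.
2. Guard goes back to cell block A with the reducing agent.
3. Guard goes to cell block B with the reducing agent and the solvent jar.
4. Guard goes back to cell block A with the reducing agent.
5. Guard goes to cell block B with the fuel sample and the oxidiser.
6. Guard goes back to cell block A with the acid flask.
7. Guard goes to cell block B with the acid flask and the reducing agent.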